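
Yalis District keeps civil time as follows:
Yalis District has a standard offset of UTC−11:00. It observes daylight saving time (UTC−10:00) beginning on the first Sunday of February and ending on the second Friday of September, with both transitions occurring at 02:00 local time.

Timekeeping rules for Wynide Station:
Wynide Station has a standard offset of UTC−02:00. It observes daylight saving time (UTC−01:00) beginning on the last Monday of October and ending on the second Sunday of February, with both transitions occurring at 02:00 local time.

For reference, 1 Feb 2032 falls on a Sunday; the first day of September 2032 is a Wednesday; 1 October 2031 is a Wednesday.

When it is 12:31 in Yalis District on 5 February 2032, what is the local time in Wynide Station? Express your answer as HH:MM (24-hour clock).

21:31

1 February 2032 is a Sunday, so the first Sunday is February 1.
1 September 2032 is a Wednesday, so the first Friday is September 3 and the second is September 10.
5 February 2032 falls between 1 February and 10 September, so daylight saving is in effect and Yalis District is at UTC−10:00.
12:31 Yalis District + 10h = 22:31 UTC.
1 October 2031 is a Wednesday, so Mondays fall on 6, 13, 20, 27; the last is October 27.
1 February 2032 is a Sunday, so the first Sunday is February 1 and the second is February 8.
At the standard offset (UTC−02:00), 22:31 UTC − 2h = 20:31 Wynide Station standard time.
The standard-time date in Wynide Station, 5 February 2032, lies within the daylight-saving period (27 October 2031 – 8 February 2032), so Wynide Station is on daylight time, UTC−01:00.
22:31 UTC − 1h = 21:31 Wynide Station.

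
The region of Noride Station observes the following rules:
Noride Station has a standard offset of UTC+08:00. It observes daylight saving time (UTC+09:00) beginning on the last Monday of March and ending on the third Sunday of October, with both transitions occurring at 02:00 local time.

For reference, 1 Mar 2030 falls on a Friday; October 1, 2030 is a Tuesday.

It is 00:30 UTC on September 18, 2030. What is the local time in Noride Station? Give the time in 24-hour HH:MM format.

1 March 2030 is a Friday, so Mondays fall on 4, 11, 18, 25; the last is March 25.
1 October 2030 is a Tuesday, so the first Sunday is October 6 and the third is October 20.
At the standard offset (UTC+08:00), 00:30 UTC + 8h = 08:30 Noride Station standard time.
Daylight saving runs 25 March – 20 October; the standard-time date in Noride Station, September 18, 2030, is inside that window, so Noride Station is at UTC+09:00.
00:30 UTC + 9h = 09:30 local.

09:30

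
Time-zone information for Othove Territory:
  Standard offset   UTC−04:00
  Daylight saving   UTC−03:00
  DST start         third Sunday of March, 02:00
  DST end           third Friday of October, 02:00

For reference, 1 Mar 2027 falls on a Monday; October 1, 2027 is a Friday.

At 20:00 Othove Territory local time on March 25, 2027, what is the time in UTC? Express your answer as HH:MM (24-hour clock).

23:00

1 March 2027 is a Monday, so the first Sunday is March 7 and the third is March 21.
1 October 2027 is a Friday, so the first Friday is October 1 and the third is October 15.
March 25, 2027 lies within the daylight-saving period (21 March – 15 October), so Othove Territory is on daylight time, UTC−03:00.
20:00 local + 3h = 23:00 UTC.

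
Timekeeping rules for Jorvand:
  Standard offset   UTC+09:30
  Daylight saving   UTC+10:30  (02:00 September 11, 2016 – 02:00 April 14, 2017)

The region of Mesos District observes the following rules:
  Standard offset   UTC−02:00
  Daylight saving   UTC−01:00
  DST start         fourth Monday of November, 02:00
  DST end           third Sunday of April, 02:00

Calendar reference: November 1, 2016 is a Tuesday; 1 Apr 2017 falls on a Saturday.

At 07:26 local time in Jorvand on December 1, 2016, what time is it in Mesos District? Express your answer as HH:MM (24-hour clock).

December 1, 2016 lies within the daylight-saving period (11 September 2016 – 14 April 2017), so Jorvand is on daylight time, UTC+10:30.
07:26 Jorvand − 10h30m = 20:56 UTC (rolling into the previous day, 30 November 2016).
1 November 2016 is a Tuesday, so the first Monday is November 7 and the fourth is November 28.
1 April 2017 is a Saturday, so the first Sunday is April 2 and the third is April 16.
At the standard offset (UTC−02:00), 20:56 UTC − 2h = 18:56 Mesos District standard time.
The standard-time date in Mesos District, November 30, 2016, falls between 28 November 2016 and 16 April 2017, so daylight saving is in effect and Mesos District is at UTC−01:00.
20:56 UTC − 1h = 19:56 Mesos District.

19:56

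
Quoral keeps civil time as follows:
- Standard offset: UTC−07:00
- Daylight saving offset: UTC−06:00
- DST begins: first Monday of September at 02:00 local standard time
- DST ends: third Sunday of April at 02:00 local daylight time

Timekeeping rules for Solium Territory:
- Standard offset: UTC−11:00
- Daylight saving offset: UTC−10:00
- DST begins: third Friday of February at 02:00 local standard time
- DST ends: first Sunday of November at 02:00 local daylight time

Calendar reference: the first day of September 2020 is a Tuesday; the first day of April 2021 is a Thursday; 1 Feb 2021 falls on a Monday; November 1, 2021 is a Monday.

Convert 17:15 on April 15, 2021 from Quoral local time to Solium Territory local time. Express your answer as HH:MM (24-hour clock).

1 September 2020 is a Tuesday, so the first Monday is September 7.
1 April 2021 is a Thursday, so the first Sunday is April 4 and the third is April 18.
April 15, 2021 lies within the daylight-saving period (7 September 2020 – 18 April 2021), so Quoral is on daylight time, UTC−06:00.
17:15 Quoral + 6h = 23:15 UTC.
1 February 2021 is a Monday, so the first Friday is February 5 and the third is February 19.
1 November 2021 is a Monday, so the first Sunday is November 7.
At the standard offset (UTC−11:00), 23:15 UTC − 11h = 12:15 Solium Territory standard time.
The standard-time date in Solium Territory, April 15, 2021, lies within the daylight-saving period (19 February – 7 November), so Solium Territory is on daylight time, UTC−10:00.
23:15 UTC − 10h = 13:15 Solium Territory.

13:15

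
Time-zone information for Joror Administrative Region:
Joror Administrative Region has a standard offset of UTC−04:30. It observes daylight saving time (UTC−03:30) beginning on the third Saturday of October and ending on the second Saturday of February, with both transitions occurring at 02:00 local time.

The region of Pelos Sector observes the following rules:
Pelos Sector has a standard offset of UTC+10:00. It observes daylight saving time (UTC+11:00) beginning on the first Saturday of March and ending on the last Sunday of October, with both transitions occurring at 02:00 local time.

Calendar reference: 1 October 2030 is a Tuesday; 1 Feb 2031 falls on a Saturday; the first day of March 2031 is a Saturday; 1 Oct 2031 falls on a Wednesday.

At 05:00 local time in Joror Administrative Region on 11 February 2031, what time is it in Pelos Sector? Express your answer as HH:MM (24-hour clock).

1 October 2030 is a Tuesday, so the first Saturday is October 5 and the third is October 19.
1 February 2031 is a Saturday, so the first Saturday is February 1 and the second is February 8.
11 February 2031 is outside the daylight-saving period (19 October 2030 – 8 February 2031), so Joror Administrative Region is on standard time, UTC−04:30.
05:00 Joror Administrative Region + 4h30m = 09:30 UTC.
1 March 2031 is a Saturday, so the first Saturday is March 1.
1 October 2031 is a Wednesday, so Sundays fall on 5, 12, 19, 26; the last is October 26.
At the standard offset (UTC+10:00), 09:30 UTC + 10h = 19:30 Pelos Sector standard time.
The standard-time date in Pelos Sector, 11 February 2031, does not fall between 1 March and 26 October, so daylight saving is not in effect and Pelos Sector is at UTC+10:00.
09:30 UTC + 10h = 19:30 Pelos Sector.

19:30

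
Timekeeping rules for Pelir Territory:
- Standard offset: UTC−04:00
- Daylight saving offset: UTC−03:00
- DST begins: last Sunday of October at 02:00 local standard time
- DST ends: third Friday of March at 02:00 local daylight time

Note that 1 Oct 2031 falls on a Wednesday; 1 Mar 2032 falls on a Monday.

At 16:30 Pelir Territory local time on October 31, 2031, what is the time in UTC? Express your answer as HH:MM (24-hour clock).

19:30

1 October 2031 is a Wednesday, so Sundays fall on 5, 12, 19, 26; the last is October 26.
1 March 2032 is a Monday, so the first Friday is March 5 and the third is March 19.
October 31, 2031 lies within the daylight-saving period (26 October 2031 – 19 March 2032), so Pelir Territory is on daylight time, UTC−03:00.
16:30 local + 3h = 19:30 UTC.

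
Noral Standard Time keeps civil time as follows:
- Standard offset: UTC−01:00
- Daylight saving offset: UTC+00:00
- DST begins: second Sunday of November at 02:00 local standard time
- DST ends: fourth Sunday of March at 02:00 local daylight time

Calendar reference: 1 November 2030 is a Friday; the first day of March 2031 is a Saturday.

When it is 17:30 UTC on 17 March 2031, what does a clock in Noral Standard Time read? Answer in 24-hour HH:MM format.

1 November 2030 is a Friday, so the first Sunday is November 3 and the second is November 10.
1 March 2031 is a Saturday, so the first Sunday is March 2 and the fourth is March 23.
At the standard offset (UTC−01:00), 17:30 UTC − 1h = 16:30 Noral Standard Time standard time.
The standard-time date in Noral Standard Time, 17 March 2031, falls between 10 November 2030 and 23 March 2031, so daylight saving is in effect and Noral Standard Time is at UTC+00:00.
17:30 UTC + 0h = 17:30 local.

17:30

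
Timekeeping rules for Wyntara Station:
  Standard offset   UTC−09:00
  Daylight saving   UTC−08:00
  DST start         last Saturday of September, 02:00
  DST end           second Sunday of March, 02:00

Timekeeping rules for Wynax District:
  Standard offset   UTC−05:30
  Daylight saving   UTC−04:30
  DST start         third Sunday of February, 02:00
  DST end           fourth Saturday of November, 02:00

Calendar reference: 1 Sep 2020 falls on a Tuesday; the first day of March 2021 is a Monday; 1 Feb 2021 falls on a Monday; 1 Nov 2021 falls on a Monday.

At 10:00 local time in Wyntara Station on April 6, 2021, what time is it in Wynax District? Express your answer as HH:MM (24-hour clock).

1 September 2020 is a Tuesday, so Saturdays fall on 5, 12, 19, 26; the last is September 26.
1 March 2021 is a Monday, so the first Sunday is March 7 and the second is March 14.
Daylight saving runs 26 September 2020 – 14 March 2021; April 6, 2021 is outside that window, so Wyntara Station is on standard time at UTC−09:00.
10:00 Wyntara Station + 9h = 19:00 UTC.
1 February 2021 is a Monday, so the first Sunday is February 7 and the third is February 21.
1 November 2021 is a Monday, so the first Saturday is November 6 and the fourth is November 27.
At the standard offset (UTC−05:30), 19:00 UTC − 5h30m = 13:30 Wynax District standard time.
Daylight saving runs 21 February – 27 November; the standard-time date in Wynax District, April 6, 2021, is inside that window, so Wynax District is at UTC−04:30.
19:00 UTC − 4h30m = 14:30 Wynax District.

14:30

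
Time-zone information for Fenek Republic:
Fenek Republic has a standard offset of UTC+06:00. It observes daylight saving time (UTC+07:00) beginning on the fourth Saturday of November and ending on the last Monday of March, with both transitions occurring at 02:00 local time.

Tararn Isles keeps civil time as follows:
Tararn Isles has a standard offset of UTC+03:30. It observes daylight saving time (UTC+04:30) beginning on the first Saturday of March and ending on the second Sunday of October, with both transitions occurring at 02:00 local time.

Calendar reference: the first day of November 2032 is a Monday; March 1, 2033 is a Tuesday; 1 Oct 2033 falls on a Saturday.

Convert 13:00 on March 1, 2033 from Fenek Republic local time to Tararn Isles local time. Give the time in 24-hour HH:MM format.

09:30

1 November 2032 is a Monday, so the first Saturday is November 6 and the fourth is November 27.
1 March 2033 is a Tuesday, so Mondays fall on 7, 14, 21, 28; the last is March 28.
Daylight saving runs 27 November 2032 – 28 March 2033; March 1, 2033 is inside that window, so Fenek Republic is at UTC+07:00.
13:00 Fenek Republic − 7h = 06:00 UTC.
1 March 2033 is a Tuesday, so the first Saturday is March 5.
1 October 2033 is a Saturday, so the first Sunday is October 2 and the second is October 9.
At the standard offset (UTC+03:30), 06:00 UTC + 3h30m = 09:30 Tararn Isles standard time.
The standard-time date in Tararn Isles, March 1, 2033, is outside the daylight-saving period (5 March – 9 October), so Tararn Isles is on standard time, UTC+03:30.
06:00 UTC + 3h30m = 09:30 Tararn Isles.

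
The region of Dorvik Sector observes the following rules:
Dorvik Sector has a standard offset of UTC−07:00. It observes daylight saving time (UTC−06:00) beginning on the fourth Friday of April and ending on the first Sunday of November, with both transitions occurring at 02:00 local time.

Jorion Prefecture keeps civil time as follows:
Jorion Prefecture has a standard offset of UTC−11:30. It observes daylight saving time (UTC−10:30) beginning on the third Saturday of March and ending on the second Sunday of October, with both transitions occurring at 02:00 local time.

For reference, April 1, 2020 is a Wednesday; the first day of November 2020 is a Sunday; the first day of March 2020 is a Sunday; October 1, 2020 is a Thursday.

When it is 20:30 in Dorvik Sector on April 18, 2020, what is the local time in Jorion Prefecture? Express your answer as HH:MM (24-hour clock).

1 April 2020 is a Wednesday, so the first Friday is April 3 and the fourth is April 24.
1 November 2020 is a Sunday, so the first Sunday is November 1.
April 18, 2020 is outside the daylight-saving period (24 April – 1 November), so Dorvik Sector is on standard time, UTC−07:00.
20:30 Dorvik Sector + 7h = 03:30 UTC (rolling into the next day, 19 April 2020).
1 March 2020 is a Sunday, so the first Saturday is March 7 and the third is March 21.
1 October 2020 is a Thursday, so the first Sunday is October 4 and the second is October 11.
At the standard offset (UTC−11:30), 03:30 UTC − 11h30m = 16:00 Jorion Prefecture standard time (rolling into the previous day, 18 April 2020).
The standard-time date in Jorion Prefecture, April 18, 2020, lies within the daylight-saving period (21 March – 11 October), so Jorion Prefecture is on daylight time, UTC−10:30.
03:30 UTC − 10h30m = 17:00 Jorion Prefecture (rolling into the previous day, 18 April 2020).

17:00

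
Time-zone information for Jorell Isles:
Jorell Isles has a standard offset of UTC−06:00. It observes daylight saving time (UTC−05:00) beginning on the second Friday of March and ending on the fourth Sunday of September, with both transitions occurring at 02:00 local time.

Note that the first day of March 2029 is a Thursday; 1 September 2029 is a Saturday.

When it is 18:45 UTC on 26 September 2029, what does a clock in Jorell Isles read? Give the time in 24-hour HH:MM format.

12:45

1 March 2029 is a Thursday, so the first Friday is March 2 and the second is March 9.
1 September 2029 is a Saturday, so the first Sunday is September 2 and the fourth is September 23.
At the standard offset (UTC−06:00), 18:45 UTC − 6h = 12:45 Jorell Isles standard time.
Daylight saving runs 9 March – 23 September; the standard-time date in Jorell Isles, 26 September 2029, is outside that window, so Jorell Isles is on standard time at UTC−06:00.
18:45 UTC − 6h = 12:45 local.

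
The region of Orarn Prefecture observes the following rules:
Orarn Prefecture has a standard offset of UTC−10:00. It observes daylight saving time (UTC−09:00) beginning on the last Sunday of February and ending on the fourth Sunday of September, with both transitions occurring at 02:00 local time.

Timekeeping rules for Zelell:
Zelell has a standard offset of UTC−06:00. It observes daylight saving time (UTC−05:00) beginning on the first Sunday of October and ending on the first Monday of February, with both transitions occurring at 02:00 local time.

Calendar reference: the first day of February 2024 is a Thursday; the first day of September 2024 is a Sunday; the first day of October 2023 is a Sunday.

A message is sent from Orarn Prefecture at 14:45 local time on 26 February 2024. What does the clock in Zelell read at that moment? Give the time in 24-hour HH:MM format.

1 February 2024 is a Thursday, so Sundays fall on 4, 11, 18, 25; the last is February 25.
1 September 2024 is a Sunday, so the first Sunday is September 1 and the fourth is September 22.
26 February 2024 falls between 25 February and 22 September, so daylight saving is in effect and Orarn Prefecture is at UTC−09:00.
14:45 Orarn Prefecture + 9h = 23:45 UTC.
1 October 2023 is a Sunday, so the first Sunday is October 1.
1 February 2024 is a Thursday, so the first Monday is February 5.
At the standard offset (UTC−06:00), 23:45 UTC − 6h = 17:45 Zelell standard time.
The standard-time date in Zelell, 26 February 2024, does not fall between 1 October 2023 and 5 February 2024, so daylight saving is not in effect and Zelell is at UTC−06:00.
23:45 UTC − 6h = 17:45 Zelell.

17:45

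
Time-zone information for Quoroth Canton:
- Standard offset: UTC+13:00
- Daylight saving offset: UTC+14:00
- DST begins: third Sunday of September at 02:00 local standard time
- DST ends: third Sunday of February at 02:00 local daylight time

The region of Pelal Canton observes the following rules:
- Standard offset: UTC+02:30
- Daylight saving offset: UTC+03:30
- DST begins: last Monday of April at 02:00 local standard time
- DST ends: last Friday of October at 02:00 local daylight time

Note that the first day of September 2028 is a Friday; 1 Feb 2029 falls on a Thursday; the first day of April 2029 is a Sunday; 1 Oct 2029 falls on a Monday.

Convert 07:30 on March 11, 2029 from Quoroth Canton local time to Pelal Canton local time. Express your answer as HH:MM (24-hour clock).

21:00

1 September 2028 is a Friday, so the first Sunday is September 3 and the third is September 17.
1 February 2029 is a Thursday, so the first Sunday is February 4 and the third is February 18.
Daylight saving runs 17 September 2028 – 18 February 2029; March 11, 2029 is outside that window, so Quoroth Canton is on standard time at UTC+13:00.
07:30 Quoroth Canton − 13h = 18:30 UTC (rolling into the previous day, 10 March 2029).
1 April 2029 is a Sunday, so Mondays fall on 2, 9, 16, 23, 30; the last is April 30.
1 October 2029 is a Monday, so Fridays fall on 5, 12, 19, 26; the last is October 26.
At the standard offset (UTC+02:30), 18:30 UTC + 2h30m = 21:00 Pelal Canton standard time.
The standard-time date in Pelal Canton, March 10, 2029, does not fall between 30 April and 26 October, so daylight saving is not in effect and Pelal Canton is at UTC+02:30.
18:30 UTC + 2h30m = 21:00 Pelal Canton.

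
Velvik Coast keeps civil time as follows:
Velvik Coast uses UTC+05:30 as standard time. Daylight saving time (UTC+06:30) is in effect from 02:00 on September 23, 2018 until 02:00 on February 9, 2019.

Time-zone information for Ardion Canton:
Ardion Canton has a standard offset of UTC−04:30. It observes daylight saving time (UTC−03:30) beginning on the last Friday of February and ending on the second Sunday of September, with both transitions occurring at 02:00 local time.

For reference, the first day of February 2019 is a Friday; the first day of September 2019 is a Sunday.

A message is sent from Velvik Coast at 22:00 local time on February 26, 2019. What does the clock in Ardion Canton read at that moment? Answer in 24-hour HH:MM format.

February 26, 2019 does not fall between 23 September 2018 and 9 February 2019, so daylight saving is not in effect and Velvik Coast is at UTC+05:30.
22:00 Velvik Coast − 5h30m = 16:30 UTC.
1 February 2019 is a Friday, so Fridays fall on 1, 8, 15, 22; the last is February 22.
1 September 2019 is a Sunday, so the first Sunday is September 1 and the second is September 8.
At the standard offset (UTC−04:30), 16:30 UTC − 4h30m = 12:00 Ardion Canton standard time.
The standard-time date in Ardion Canton, February 26, 2019, lies within the daylight-saving period (22 February – 8 September), so Ardion Canton is on daylight time, UTC−03:30.
16:30 UTC − 3h30m = 13:00 Ardion Canton.

13:00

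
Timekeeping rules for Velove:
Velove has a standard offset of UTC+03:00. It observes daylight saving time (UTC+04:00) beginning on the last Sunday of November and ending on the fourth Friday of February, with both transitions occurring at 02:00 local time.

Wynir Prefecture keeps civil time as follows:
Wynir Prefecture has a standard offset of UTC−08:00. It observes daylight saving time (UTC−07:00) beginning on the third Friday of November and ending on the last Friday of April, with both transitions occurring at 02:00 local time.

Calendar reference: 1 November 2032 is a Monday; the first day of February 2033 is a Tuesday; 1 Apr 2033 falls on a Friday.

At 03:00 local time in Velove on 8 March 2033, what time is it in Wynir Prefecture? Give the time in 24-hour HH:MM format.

17:00

1 November 2032 is a Monday, so Sundays fall on 7, 14, 21, 28; the last is November 28.
1 February 2033 is a Tuesday, so the first Friday is February 4 and the fourth is February 25.
8 March 2033 is outside the daylight-saving period (28 November 2032 – 25 February 2033), so Velove is on standard time, UTC+03:00.
03:00 Velove − 3h = 00:00 UTC.
1 November 2032 is a Monday, so the first Friday is November 5 and the third is November 19.
1 April 2033 is a Friday, so Fridays fall on 1, 8, 15, 22, 29; the last is April 29.
At the standard offset (UTC−08:00), 00:00 UTC − 8h = 16:00 Wynir Prefecture standard time (rolling into the previous day, 7 March 2033).
The standard-time date in Wynir Prefecture, 7 March 2033, lies within the daylight-saving period (19 November 2032 – 29 April 2033), so Wynir Prefecture is on daylight time, UTC−07:00.
00:00 UTC − 7h = 17:00 Wynir Prefecture (rolling into the previous day, 7 March 2033).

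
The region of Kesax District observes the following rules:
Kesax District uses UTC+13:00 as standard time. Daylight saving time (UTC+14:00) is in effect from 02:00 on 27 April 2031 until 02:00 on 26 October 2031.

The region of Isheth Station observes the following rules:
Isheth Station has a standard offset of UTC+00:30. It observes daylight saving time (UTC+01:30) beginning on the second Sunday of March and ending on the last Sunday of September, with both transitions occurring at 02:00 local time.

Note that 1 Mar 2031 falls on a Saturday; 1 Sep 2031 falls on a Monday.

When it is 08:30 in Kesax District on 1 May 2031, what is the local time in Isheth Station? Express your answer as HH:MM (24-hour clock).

20:00

1 May 2031 lies within the daylight-saving period (27 April – 26 October), so Kesax District is on daylight time, UTC+14:00.
08:30 Kesax District − 14h = 18:30 UTC (rolling into the previous day, 30 April 2031).
1 March 2031 is a Saturday, so the first Sunday is March 2 and the second is March 9.
1 September 2031 is a Monday, so Sundays fall on 7, 14, 21, 28; the last is September 28.
At the standard offset (UTC+00:30), 18:30 UTC + 0h30m = 19:00 Isheth Station standard time.
Daylight saving runs 9 March – 28 September; the standard-time date in Isheth Station, 30 April 2031, is inside that window, so Isheth Station is at UTC+01:30.
18:30 UTC + 1h30m = 20:00 Isheth Station.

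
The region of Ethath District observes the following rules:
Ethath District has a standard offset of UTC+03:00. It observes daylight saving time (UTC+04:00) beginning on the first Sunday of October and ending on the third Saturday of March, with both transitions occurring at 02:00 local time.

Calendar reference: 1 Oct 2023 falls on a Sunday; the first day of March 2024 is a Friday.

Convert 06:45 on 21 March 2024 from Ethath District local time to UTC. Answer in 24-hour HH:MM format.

1 October 2023 is a Sunday, so the first Sunday is October 1.
1 March 2024 is a Friday, so the first Saturday is March 2 and the third is March 16.
Daylight saving runs 1 October 2023 – 16 March 2024; 21 March 2024 is outside that window, so Ethath District is on standard time at UTC+03:00.
06:45 local − 3h = 03:45 UTC.

03:45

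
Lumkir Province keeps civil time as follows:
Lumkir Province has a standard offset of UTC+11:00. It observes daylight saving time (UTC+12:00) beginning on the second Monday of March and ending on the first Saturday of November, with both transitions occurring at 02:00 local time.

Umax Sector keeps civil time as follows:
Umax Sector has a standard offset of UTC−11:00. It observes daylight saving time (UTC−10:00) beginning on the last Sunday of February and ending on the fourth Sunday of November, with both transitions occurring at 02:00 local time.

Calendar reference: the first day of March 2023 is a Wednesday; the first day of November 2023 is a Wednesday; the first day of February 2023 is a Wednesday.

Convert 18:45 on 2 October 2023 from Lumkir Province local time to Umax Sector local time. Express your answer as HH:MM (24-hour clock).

1 March 2023 is a Wednesday, so the first Monday is March 6 and the second is March 13.
1 November 2023 is a Wednesday, so the first Saturday is November 4.
2 October 2023 falls between 13 March and 4 November, so daylight saving is in effect and Lumkir Province is at UTC+12:00.
18:45 Lumkir Province − 12h = 06:45 UTC.
1 February 2023 is a Wednesday, so Sundays fall on 5, 12, 19, 26; the last is February 26.
1 November 2023 is a Wednesday, so the first Sunday is November 5 and the fourth is November 26.
At the standard offset (UTC−11:00), 06:45 UTC − 11h = 19:45 Umax Sector standard time (rolling into the previous day, 1 October 2023).
Daylight saving runs 26 February – 26 November; the standard-time date in Umax Sector, 1 October 2023, is inside that window, so Umax Sector is at UTC−10:00.
06:45 UTC − 10h = 20:45 Umax Sector (rolling into the previous day, 1 October 2023).

20:45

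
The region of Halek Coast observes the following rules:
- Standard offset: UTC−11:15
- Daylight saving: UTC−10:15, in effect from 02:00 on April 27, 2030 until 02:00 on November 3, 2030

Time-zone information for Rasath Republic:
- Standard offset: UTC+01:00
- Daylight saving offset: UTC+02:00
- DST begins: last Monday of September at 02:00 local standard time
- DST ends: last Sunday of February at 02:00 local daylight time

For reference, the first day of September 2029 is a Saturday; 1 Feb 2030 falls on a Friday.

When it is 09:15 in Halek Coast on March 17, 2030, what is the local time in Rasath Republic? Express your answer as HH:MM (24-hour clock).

21:30

March 17, 2030 is outside the daylight-saving period (27 April – 3 November), so Halek Coast is on standard time, UTC−11:15.
09:15 Halek Coast + 11h15m = 20:30 UTC.
1 September 2029 is a Saturday, so Mondays fall on 3, 10, 17, 24; the last is September 24.
1 February 2030 is a Friday, so Sundays fall on 3, 10, 17, 24; the last is February 24.
At the standard offset (UTC+01:00), 20:30 UTC + 1h = 21:30 Rasath Republic standard time.
The standard-time date in Rasath Republic, March 17, 2030, does not fall between 24 September 2029 and 24 February 2030, so daylight saving is not in effect and Rasath Republic is at UTC+01:00.
20:30 UTC + 1h = 21:30 Rasath Republic.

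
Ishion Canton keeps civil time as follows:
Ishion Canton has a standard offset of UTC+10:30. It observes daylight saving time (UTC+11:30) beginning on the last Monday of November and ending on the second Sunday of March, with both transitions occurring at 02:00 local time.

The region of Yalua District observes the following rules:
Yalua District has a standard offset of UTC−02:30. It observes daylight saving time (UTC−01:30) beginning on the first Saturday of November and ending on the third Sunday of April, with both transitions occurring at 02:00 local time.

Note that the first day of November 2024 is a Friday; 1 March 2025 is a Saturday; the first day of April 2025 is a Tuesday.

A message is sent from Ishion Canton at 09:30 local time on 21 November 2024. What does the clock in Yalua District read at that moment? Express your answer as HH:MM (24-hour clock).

1 November 2024 is a Friday, so Mondays fall on 4, 11, 18, 25; the last is November 25.
1 March 2025 is a Saturday, so the first Sunday is March 2 and the second is March 9.
21 November 2024 is outside the daylight-saving period (25 November 2024 – 9 March 2025), so Ishion Canton is on standard time, UTC+10:30.
09:30 Ishion Canton − 10h30m = 23:00 UTC (rolling into the previous day, 20 November 2024).
1 November 2024 is a Friday, so the first Saturday is November 2.
1 April 2025 is a Tuesday, so the first Sunday is April 6 and the third is April 20.
At the standard offset (UTC−02:30), 23:00 UTC − 2h30m = 20:30 Yalua District standard time.
The standard-time date in Yalua District, 20 November 2024, lies within the daylight-saving period (2 November 2024 – 20 April 2025), so Yalua District is on daylight time, UTC−01:30.
23:00 UTC − 1h30m = 21:30 Yalua District.

21:30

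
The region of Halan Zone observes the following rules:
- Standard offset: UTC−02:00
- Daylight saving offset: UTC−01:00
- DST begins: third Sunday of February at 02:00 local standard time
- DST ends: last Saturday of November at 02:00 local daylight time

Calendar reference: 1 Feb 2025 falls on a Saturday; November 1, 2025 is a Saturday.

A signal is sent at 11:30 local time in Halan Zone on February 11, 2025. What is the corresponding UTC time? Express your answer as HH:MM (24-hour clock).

1 February 2025 is a Saturday, so the first Sunday is February 2 and the third is February 16.
1 November 2025 is a Saturday, so Saturdays fall on 1, 8, 15, 22, 29; the last is November 29.
Daylight saving runs 16 February – 29 November; February 11, 2025 is outside that window, so Halan Zone is on standard time at UTC−02:00.
11:30 local + 2h = 13:30 UTC.

13:30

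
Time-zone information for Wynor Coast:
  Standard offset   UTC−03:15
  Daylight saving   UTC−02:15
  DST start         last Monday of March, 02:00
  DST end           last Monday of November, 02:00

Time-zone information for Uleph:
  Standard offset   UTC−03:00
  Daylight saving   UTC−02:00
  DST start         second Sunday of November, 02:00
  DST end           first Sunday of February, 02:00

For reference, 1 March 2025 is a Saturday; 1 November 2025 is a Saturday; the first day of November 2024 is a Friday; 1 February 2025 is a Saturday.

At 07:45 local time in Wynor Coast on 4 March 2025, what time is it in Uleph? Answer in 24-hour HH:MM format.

08:00

1 March 2025 is a Saturday, so Mondays fall on 3, 10, 17, 24, 31; the last is March 31.
1 November 2025 is a Saturday, so Mondays fall on 3, 10, 17, 24; the last is November 24.
4 March 2025 is outside the daylight-saving period (31 March – 24 November), so Wynor Coast is on standard time, UTC−03:15.
07:45 Wynor Coast + 3h15m = 11:00 UTC.
1 November 2024 is a Friday, so the first Sunday is November 3 and the second is November 10.
1 February 2025 is a Saturday, so the first Sunday is February 2.
At the standard offset (UTC−03:00), 11:00 UTC − 3h = 08:00 Uleph standard time.
Daylight saving runs 10 November 2024 – 2 February 2025; the standard-time date in Uleph, 4 March 2025, is outside that window, so Uleph is on standard time at UTC−03:00.
11:00 UTC − 3h = 08:00 Uleph.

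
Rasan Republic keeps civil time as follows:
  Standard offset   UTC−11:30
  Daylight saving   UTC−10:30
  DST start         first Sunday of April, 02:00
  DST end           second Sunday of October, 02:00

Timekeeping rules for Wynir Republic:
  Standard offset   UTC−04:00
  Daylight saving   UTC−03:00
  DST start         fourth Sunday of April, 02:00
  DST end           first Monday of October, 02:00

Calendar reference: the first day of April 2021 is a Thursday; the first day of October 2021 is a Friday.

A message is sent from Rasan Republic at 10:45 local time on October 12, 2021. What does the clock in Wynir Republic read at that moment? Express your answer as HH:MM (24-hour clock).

1 April 2021 is a Thursday, so the first Sunday is April 4.
1 October 2021 is a Friday, so the first Sunday is October 3 and the second is October 10.
Daylight saving runs 4 April – 10 October; October 12, 2021 is outside that window, so Rasan Republic is on standard time at UTC−11:30.
10:45 Rasan Republic + 11h30m = 22:15 UTC.
1 April 2021 is a Thursday, so the first Sunday is April 4 and the fourth is April 25.
1 October 2021 is a Friday, so the first Monday is October 4.
At the standard offset (UTC−04:00), 22:15 UTC − 4h = 18:15 Wynir Republic standard time.
The standard-time date in Wynir Republic, October 12, 2021, is outside the daylight-saving period (25 April – 4 October), so Wynir Republic is on standard time, UTC−04:00.
22:15 UTC − 4h = 18:15 Wynir Republic.

18:15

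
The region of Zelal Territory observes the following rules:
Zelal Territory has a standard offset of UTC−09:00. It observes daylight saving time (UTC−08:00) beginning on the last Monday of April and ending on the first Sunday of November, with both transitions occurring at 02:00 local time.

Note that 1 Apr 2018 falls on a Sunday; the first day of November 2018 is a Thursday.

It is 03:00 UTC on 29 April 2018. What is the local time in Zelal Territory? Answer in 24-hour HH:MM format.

1 April 2018 is a Sunday, so Mondays fall on 2, 9, 16, 23, 30; the last is April 30.
1 November 2018 is a Thursday, so the first Sunday is November 4.
At the standard offset (UTC−09:00), 03:00 UTC − 9h = 18:00 Zelal Territory standard time (rolling into the previous day, 28 April 2018).
The standard-time date in Zelal Territory, 28 April 2018, is outside the daylight-saving period (30 April – 4 November), so Zelal Territory is on standard time, UTC−09:00.
03:00 UTC − 9h = 18:00 local (rolling into the previous day, 28 April 2018).

18:00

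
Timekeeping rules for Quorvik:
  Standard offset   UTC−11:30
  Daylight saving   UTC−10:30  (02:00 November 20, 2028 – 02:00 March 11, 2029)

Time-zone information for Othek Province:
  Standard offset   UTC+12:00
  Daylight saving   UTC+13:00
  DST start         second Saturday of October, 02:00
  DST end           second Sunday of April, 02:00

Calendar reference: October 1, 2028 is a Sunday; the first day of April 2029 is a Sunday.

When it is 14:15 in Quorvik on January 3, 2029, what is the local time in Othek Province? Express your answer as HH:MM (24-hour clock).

January 3, 2029 falls between 20 November 2028 and 11 March 2029, so daylight saving is in effect and Quorvik is at UTC−10:30.
14:15 Quorvik + 10h30m = 00:45 UTC (rolling into the next day, 4 January 2029).
1 October 2028 is a Sunday, so the first Saturday is October 7 and the second is October 14.
1 April 2029 is a Sunday, so the first Sunday is April 1 and the second is April 8.
At the standard offset (UTC+12:00), 00:45 UTC + 12h = 12:45 Othek Province standard time.
The standard-time date in Othek Province, January 4, 2029, lies within the daylight-saving period (14 October 2028 – 8 April 2029), so Othek Province is on daylight time, UTC+13:00.
00:45 UTC + 13h = 13:45 Othek Province.

13:45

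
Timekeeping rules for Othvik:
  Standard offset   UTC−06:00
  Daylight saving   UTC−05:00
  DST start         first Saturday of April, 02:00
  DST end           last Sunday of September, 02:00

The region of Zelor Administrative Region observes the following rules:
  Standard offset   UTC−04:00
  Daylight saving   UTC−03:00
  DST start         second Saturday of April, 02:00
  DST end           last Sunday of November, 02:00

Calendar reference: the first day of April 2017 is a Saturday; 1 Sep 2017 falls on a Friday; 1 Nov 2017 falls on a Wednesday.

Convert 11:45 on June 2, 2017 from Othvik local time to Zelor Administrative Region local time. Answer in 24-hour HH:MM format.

13:45

1 April 2017 is a Saturday, so the first Saturday is April 1.
1 September 2017 is a Friday, so Sundays fall on 3, 10, 17, 24; the last is September 24.
June 2, 2017 lies within the daylight-saving period (1 April – 24 September), so Othvik is on daylight time, UTC−05:00.
11:45 Othvik + 5h = 16:45 UTC.
1 April 2017 is a Saturday, so the first Saturday is April 1 and the second is April 8.
1 November 2017 is a Wednesday, so Sundays fall on 5, 12, 19, 26; the last is November 26.
At the standard offset (UTC−04:00), 16:45 UTC − 4h = 12:45 Zelor Administrative Region standard time.
The standard-time date in Zelor Administrative Region, June 2, 2017, lies within the daylight-saving period (8 April – 26 November), so Zelor Administrative Region is on daylight time, UTC−03:00.
16:45 UTC − 3h = 13:45 Zelor Administrative Region.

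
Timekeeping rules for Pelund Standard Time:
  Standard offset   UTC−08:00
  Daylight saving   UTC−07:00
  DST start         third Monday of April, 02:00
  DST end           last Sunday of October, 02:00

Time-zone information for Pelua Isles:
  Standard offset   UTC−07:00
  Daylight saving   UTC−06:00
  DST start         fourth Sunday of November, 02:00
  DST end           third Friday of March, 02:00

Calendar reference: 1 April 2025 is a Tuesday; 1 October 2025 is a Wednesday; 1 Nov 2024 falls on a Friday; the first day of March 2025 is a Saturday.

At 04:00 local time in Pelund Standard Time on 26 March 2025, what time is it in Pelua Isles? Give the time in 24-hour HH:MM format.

05:00

1 April 2025 is a Tuesday, so the first Monday is April 7 and the third is April 21.
1 October 2025 is a Wednesday, so Sundays fall on 5, 12, 19, 26; the last is October 26.
Daylight saving runs 21 April – 26 October; 26 March 2025 is outside that window, so Pelund Standard Time is on standard time at UTC−08:00.
04:00 Pelund Standard Time + 8h = 12:00 UTC.
1 November 2024 is a Friday, so the first Sunday is November 3 and the fourth is November 24.
1 March 2025 is a Saturday, so the first Friday is March 7 and the third is March 21.
At the standard offset (UTC−07:00), 12:00 UTC − 7h = 05:00 Pelua Isles standard time.
Daylight saving runs 24 November 2024 – 21 March 2025; the standard-time date in Pelua Isles, 26 March 2025, is outside that window, so Pelua Isles is on standard time at UTC−07:00.
12:00 UTC − 7h = 05:00 Pelua Isles.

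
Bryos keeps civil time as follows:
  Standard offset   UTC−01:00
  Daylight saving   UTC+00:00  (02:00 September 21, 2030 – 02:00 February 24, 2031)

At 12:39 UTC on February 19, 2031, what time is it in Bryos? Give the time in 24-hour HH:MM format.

At the standard offset (UTC−01:00), 12:39 UTC − 1h = 11:39 Bryos standard time.
Daylight saving runs 21 September 2030 – 24 February 2031; the standard-time date in Bryos, February 19, 2031, is inside that window, so Bryos is at UTC+00:00.
12:39 UTC + 0h = 12:39 local.

12:39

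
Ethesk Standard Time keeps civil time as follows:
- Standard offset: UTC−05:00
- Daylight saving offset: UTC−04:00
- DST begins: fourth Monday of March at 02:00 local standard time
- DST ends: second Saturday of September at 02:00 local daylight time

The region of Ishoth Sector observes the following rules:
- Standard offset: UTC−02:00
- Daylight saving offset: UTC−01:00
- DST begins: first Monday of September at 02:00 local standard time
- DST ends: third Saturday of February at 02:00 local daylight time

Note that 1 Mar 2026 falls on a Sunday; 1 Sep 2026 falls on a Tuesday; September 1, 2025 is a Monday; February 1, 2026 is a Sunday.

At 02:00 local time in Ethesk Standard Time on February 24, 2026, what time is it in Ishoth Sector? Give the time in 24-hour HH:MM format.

05:00

1 March 2026 is a Sunday, so the first Monday is March 2 and the fourth is March 23.
1 September 2026 is a Tuesday, so the first Saturday is September 5 and the second is September 12.
February 24, 2026 is outside the daylight-saving period (23 March – 12 September), so Ethesk Standard Time is on standard time, UTC−05:00.
02:00 Ethesk Standard Time + 5h = 07:00 UTC.
1 September 2025 is a Monday, so the first Monday is September 1.
1 February 2026 is a Sunday, so the first Saturday is February 7 and the third is February 21.
At the standard offset (UTC−02:00), 07:00 UTC − 2h = 05:00 Ishoth Sector standard time.
The standard-time date in Ishoth Sector, February 24, 2026, is outside the daylight-saving period (1 September 2025 – 21 February 2026), so Ishoth Sector is on standard time, UTC−02:00.
07:00 UTC − 2h = 05:00 Ishoth Sector.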